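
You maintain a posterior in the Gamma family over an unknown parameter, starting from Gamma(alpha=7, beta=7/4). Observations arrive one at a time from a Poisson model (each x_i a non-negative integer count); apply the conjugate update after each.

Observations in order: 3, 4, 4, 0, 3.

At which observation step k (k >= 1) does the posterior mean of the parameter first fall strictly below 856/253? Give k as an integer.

k = 4

obs 1: x=3 → posterior Gamma(10, 11/4)
obs 2: x=4 → posterior Gamma(14, 15/4)
obs 3: x=4 → posterior Gamma(18, 19/4)
obs 4: x=0 → posterior Gamma(18, 23/4)
obs 5: x=3 → posterior Gamma(21, 27/4)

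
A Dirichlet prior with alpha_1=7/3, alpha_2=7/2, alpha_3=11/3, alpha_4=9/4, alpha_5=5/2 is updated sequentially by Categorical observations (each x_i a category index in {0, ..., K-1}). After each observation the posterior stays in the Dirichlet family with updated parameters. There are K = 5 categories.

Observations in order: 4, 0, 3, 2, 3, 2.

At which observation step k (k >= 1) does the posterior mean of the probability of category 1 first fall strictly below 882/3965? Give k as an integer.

k = 2

obs 1: x=4 → posterior Dirichlet(7/3, 7/2, 11/3, 9/4, 7/2)
obs 2: x=0 → posterior Dirichlet(10/3, 7/2, 11/3, 9/4, 7/2)
obs 3: x=3 → posterior Dirichlet(10/3, 7/2, 11/3, 13/4, 7/2)
obs 4: x=2 → posterior Dirichlet(10/3, 7/2, 14/3, 13/4, 7/2)
obs 5: x=3 → posterior Dirichlet(10/3, 7/2, 14/3, 17/4, 7/2)
obs 6: x=2 → posterior Dirichlet(10/3, 7/2, 17/3, 17/4, 7/2)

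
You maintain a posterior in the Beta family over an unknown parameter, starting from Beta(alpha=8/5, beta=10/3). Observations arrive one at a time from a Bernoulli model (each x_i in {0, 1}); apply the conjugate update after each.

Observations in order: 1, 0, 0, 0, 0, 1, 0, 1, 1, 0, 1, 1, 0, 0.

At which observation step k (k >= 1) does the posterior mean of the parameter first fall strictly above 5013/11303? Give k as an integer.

k = 12

obs 1: x=1 → posterior Beta(13/5, 10/3)
obs 2: x=0 → posterior Beta(13/5, 13/3)
obs 3: x=0 → posterior Beta(13/5, 16/3)
obs 4: x=0 → posterior Beta(13/5, 19/3)
obs 5: x=0 → posterior Beta(13/5, 22/3)
obs 6: x=1 → posterior Beta(18/5, 22/3)
obs 7: x=0 → posterior Beta(18/5, 25/3)
obs 8: x=1 → posterior Beta(23/5, 25/3)
obs 9: x=1 → posterior Beta(28/5, 25/3)
obs 10: x=0 → posterior Beta(28/5, 28/3)
obs 11: x=1 → posterior Beta(33/5, 28/3)
obs 12: x=1 → posterior Beta(38/5, 28/3)
obs 13: x=0 → posterior Beta(38/5, 31/3)
obs 14: x=0 → posterior Beta(38/5, 34/3)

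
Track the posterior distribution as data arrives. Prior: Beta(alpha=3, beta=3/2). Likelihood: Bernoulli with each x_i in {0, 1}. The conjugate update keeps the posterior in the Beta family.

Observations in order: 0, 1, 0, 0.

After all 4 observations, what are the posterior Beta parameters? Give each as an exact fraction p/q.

obs 1: x=0 → posterior Beta(3, 5/2)
obs 2: x=1 → posterior Beta(4, 5/2)
obs 3: x=0 → posterior Beta(4, 7/2)
obs 4: x=0 → posterior Beta(4, 9/2)

alpha=4, beta=9/2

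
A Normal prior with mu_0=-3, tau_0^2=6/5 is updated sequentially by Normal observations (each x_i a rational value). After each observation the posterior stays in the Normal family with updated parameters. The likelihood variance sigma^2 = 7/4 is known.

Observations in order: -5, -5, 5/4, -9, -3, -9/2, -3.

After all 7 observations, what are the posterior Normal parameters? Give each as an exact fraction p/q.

obs 1: x=-5 → posterior Normal(-225/59, 42/59)
obs 2: x=-5 → posterior Normal(-345/83, 42/83)
obs 3: x=5/4 → posterior Normal(-315/107, 42/107)
obs 4: x=-9 → posterior Normal(-531/131, 42/131)
obs 5: x=-3 → posterior Normal(-603/155, 42/155)
obs 6: x=-9/2 → posterior Normal(-711/179, 42/179)
obs 7: x=-3 → posterior Normal(-27/7, 6/29)

mu_0=-27/7, tau_0^2=6/29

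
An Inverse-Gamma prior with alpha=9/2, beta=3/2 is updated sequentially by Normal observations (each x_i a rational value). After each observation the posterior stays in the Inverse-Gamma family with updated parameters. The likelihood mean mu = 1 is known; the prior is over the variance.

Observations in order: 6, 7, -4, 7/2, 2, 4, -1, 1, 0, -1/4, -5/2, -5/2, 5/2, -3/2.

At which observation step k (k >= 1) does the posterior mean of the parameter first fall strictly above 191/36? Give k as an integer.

obs 1: x=6 → posterior Inverse-Gamma(5, 14)
obs 2: x=7 → posterior Inverse-Gamma(11/2, 32)
obs 3: x=-4 → posterior Inverse-Gamma(6, 89/2)
obs 4: x=7/2 → posterior Inverse-Gamma(13/2, 381/8)
obs 5: x=2 → posterior Inverse-Gamma(7, 385/8)
obs 6: x=4 → posterior Inverse-Gamma(15/2, 421/8)
obs 7: x=-1 → posterior Inverse-Gamma(8, 437/8)
obs 8: x=1 → posterior Inverse-Gamma(17/2, 437/8)
obs 9: x=0 → posterior Inverse-Gamma(9, 441/8)
obs 10: x=-1/4 → posterior Inverse-Gamma(19/2, 1789/32)
obs 11: x=-5/2 → posterior Inverse-Gamma(10, 1985/32)
obs 12: x=-5/2 → posterior Inverse-Gamma(21/2, 2181/32)
obs 13: x=5/2 → posterior Inverse-Gamma(11, 2217/32)
obs 14: x=-3/2 → posterior Inverse-Gamma(23/2, 2317/32)

k = 2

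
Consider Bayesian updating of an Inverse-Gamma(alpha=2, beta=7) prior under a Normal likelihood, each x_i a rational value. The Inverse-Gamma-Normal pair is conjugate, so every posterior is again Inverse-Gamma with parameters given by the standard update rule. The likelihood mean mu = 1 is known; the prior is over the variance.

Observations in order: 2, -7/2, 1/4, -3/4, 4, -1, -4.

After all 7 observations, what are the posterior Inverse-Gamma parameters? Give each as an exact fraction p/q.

obs 1: x=2 → posterior Inverse-Gamma(5/2, 15/2)
obs 2: x=-7/2 → posterior Inverse-Gamma(3, 141/8)
obs 3: x=1/4 → posterior Inverse-Gamma(7/2, 573/32)
obs 4: x=-3/4 → posterior Inverse-Gamma(4, 311/16)
obs 5: x=4 → posterior Inverse-Gamma(9/2, 383/16)
obs 6: x=-1 → posterior Inverse-Gamma(5, 415/16)
obs 7: x=-4 → posterior Inverse-Gamma(11/2, 615/16)

alpha=11/2, beta=615/16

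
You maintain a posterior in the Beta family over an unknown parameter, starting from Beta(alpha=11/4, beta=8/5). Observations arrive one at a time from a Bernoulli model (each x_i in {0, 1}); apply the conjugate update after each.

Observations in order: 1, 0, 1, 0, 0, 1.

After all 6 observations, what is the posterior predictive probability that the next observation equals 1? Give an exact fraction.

obs 1: x=1 → posterior Beta(15/4, 8/5)
obs 2: x=0 → posterior Beta(15/4, 13/5)
obs 3: x=1 → posterior Beta(19/4, 13/5)
obs 4: x=0 → posterior Beta(19/4, 18/5)
obs 5: x=0 → posterior Beta(19/4, 23/5)
obs 6: x=1 → posterior Beta(23/4, 23/5)

5/9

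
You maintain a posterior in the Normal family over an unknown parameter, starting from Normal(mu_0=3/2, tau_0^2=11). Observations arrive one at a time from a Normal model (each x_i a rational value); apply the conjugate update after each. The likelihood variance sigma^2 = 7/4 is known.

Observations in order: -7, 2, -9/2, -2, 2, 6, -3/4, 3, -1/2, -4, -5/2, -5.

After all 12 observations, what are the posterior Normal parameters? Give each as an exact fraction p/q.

obs 1: x=-7 → posterior Normal(-35/6, 77/51)
obs 2: x=2 → posterior Normal(-419/190, 77/95)
obs 3: x=-9/2 → posterior Normal(-815/278, 77/139)
obs 4: x=-2 → posterior Normal(-991/366, 77/183)
obs 5: x=2 → posterior Normal(-815/454, 77/227)
obs 6: x=6 → posterior Normal(-287/542, 77/271)
obs 7: x=-3/4 → posterior Normal(-353/630, 11/45)
obs 8: x=3 → posterior Normal(-89/718, 77/359)
obs 9: x=-1/2 → posterior Normal(-133/806, 77/403)
obs 10: x=-4 → posterior Normal(-485/894, 77/447)
obs 11: x=-5/2 → posterior Normal(-705/982, 77/491)
obs 12: x=-5 → posterior Normal(-229/214, 77/535)

mu_0=-229/214, tau_0^2=77/535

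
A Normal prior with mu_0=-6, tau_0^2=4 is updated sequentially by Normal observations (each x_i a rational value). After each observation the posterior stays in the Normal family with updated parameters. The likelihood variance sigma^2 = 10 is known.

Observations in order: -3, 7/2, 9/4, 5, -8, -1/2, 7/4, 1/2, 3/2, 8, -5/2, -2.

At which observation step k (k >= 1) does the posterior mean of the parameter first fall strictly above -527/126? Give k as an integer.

k = 2

obs 1: x=-3 → posterior Normal(-36/7, 20/7)
obs 2: x=7/2 → posterior Normal(-29/9, 20/9)
obs 3: x=9/4 → posterior Normal(-49/22, 20/11)
obs 4: x=5 → posterior Normal(-29/26, 20/13)
obs 5: x=-8 → posterior Normal(-61/30, 4/3)
obs 6: x=-1/2 → posterior Normal(-63/34, 20/17)
obs 7: x=7/4 → posterior Normal(-28/19, 20/19)
obs 8: x=1/2 → posterior Normal(-9/7, 20/21)
obs 9: x=3/2 → posterior Normal(-24/23, 20/23)
obs 10: x=8 → posterior Normal(-8/25, 4/5)
obs 11: x=-5/2 → posterior Normal(-13/27, 20/27)
obs 12: x=-2 → posterior Normal(-17/29, 20/29)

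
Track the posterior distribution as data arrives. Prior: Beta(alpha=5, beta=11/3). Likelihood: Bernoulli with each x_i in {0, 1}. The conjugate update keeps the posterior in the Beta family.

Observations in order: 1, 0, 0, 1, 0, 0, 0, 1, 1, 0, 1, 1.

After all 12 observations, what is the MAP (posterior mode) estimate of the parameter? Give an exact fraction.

15/28

obs 1: x=1 → posterior Beta(6, 11/3)
obs 2: x=0 → posterior Beta(6, 14/3)
obs 3: x=0 → posterior Beta(6, 17/3)
obs 4: x=1 → posterior Beta(7, 17/3)
obs 5: x=0 → posterior Beta(7, 20/3)
obs 6: x=0 → posterior Beta(7, 23/3)
obs 7: x=0 → posterior Beta(7, 26/3)
obs 8: x=1 → posterior Beta(8, 26/3)
obs 9: x=1 → posterior Beta(9, 26/3)
obs 10: x=0 → posterior Beta(9, 29/3)
obs 11: x=1 → posterior Beta(10, 29/3)
obs 12: x=1 → posterior Beta(11, 29/3)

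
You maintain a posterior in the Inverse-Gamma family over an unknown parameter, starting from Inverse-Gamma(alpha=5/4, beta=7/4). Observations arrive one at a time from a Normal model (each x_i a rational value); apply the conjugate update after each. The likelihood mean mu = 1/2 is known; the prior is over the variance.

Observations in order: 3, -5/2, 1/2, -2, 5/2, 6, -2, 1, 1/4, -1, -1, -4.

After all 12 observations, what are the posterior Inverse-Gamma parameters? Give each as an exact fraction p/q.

obs 1: x=3 → posterior Inverse-Gamma(7/4, 39/8)
obs 2: x=-5/2 → posterior Inverse-Gamma(9/4, 75/8)
obs 3: x=1/2 → posterior Inverse-Gamma(11/4, 75/8)
obs 4: x=-2 → posterior Inverse-Gamma(13/4, 25/2)
obs 5: x=5/2 → posterior Inverse-Gamma(15/4, 29/2)
obs 6: x=6 → posterior Inverse-Gamma(17/4, 237/8)
obs 7: x=-2 → posterior Inverse-Gamma(19/4, 131/4)
obs 8: x=1 → posterior Inverse-Gamma(21/4, 263/8)
obs 9: x=1/4 → posterior Inverse-Gamma(23/4, 1053/32)
obs 10: x=-1 → posterior Inverse-Gamma(25/4, 1089/32)
obs 11: x=-1 → posterior Inverse-Gamma(27/4, 1125/32)
obs 12: x=-4 → posterior Inverse-Gamma(29/4, 1449/32)

alpha=29/4, beta=1449/32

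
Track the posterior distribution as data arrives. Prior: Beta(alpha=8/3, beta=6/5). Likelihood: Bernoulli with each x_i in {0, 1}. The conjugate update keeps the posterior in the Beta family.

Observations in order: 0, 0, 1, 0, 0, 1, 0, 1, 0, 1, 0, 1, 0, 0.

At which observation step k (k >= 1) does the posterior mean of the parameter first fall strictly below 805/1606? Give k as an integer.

obs 1: x=0 → posterior Beta(8/3, 11/5)
obs 2: x=0 → posterior Beta(8/3, 16/5)
obs 3: x=1 → posterior Beta(11/3, 16/5)
obs 4: x=0 → posterior Beta(11/3, 21/5)
obs 5: x=0 → posterior Beta(11/3, 26/5)
obs 6: x=1 → posterior Beta(14/3, 26/5)
obs 7: x=0 → posterior Beta(14/3, 31/5)
obs 8: x=1 → posterior Beta(17/3, 31/5)
obs 9: x=0 → posterior Beta(17/3, 36/5)
obs 10: x=1 → posterior Beta(20/3, 36/5)
obs 11: x=0 → posterior Beta(20/3, 41/5)
obs 12: x=1 → posterior Beta(23/3, 41/5)
obs 13: x=0 → posterior Beta(23/3, 46/5)
obs 14: x=0 → posterior Beta(23/3, 51/5)

k = 2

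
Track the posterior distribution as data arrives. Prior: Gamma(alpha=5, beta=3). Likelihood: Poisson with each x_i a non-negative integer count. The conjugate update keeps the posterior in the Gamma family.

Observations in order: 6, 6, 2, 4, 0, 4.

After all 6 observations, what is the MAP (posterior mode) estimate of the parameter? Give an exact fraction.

obs 1: x=6 → posterior Gamma(11, 4)
obs 2: x=6 → posterior Gamma(17, 5)
obs 3: x=2 → posterior Gamma(19, 6)
obs 4: x=4 → posterior Gamma(23, 7)
obs 5: x=0 → posterior Gamma(23, 8)
obs 6: x=4 → posterior Gamma(27, 9)

26/9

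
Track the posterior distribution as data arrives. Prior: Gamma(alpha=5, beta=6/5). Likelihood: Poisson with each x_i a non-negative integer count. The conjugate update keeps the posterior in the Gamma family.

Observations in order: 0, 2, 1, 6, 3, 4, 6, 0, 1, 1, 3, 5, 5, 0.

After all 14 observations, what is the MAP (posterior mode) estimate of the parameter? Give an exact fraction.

205/76

obs 1: x=0 → posterior Gamma(5, 11/5)
obs 2: x=2 → posterior Gamma(7, 16/5)
obs 3: x=1 → posterior Gamma(8, 21/5)
obs 4: x=6 → posterior Gamma(14, 26/5)
obs 5: x=3 → posterior Gamma(17, 31/5)
obs 6: x=4 → posterior Gamma(21, 36/5)
obs 7: x=6 → posterior Gamma(27, 41/5)
obs 8: x=0 → posterior Gamma(27, 46/5)
obs 9: x=1 → posterior Gamma(28, 51/5)
obs 10: x=1 → posterior Gamma(29, 56/5)
obs 11: x=3 → posterior Gamma(32, 61/5)
obs 12: x=5 → posterior Gamma(37, 66/5)
obs 13: x=5 → posterior Gamma(42, 71/5)
obs 14: x=0 → posterior Gamma(42, 76/5)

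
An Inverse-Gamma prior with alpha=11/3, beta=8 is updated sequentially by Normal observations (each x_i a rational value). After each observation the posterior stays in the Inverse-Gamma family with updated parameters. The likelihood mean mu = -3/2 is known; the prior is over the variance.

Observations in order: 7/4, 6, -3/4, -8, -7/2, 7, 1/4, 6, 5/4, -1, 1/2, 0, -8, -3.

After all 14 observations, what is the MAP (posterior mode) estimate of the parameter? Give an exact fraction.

obs 1: x=7/4 → posterior Inverse-Gamma(25/6, 425/32)
obs 2: x=6 → posterior Inverse-Gamma(14/3, 1325/32)
obs 3: x=-3/4 → posterior Inverse-Gamma(31/6, 667/16)
obs 4: x=-8 → posterior Inverse-Gamma(17/3, 1005/16)
obs 5: x=-7/2 → posterior Inverse-Gamma(37/6, 1037/16)
obs 6: x=7 → posterior Inverse-Gamma(20/3, 1615/16)
obs 7: x=1/4 → posterior Inverse-Gamma(43/6, 3279/32)
obs 8: x=6 → posterior Inverse-Gamma(23/3, 4179/32)
obs 9: x=5/4 → posterior Inverse-Gamma(49/6, 1075/8)
obs 10: x=-1 → posterior Inverse-Gamma(26/3, 269/2)
obs 11: x=1/2 → posterior Inverse-Gamma(55/6, 273/2)
obs 12: x=0 → posterior Inverse-Gamma(29/3, 1101/8)
obs 13: x=-8 → posterior Inverse-Gamma(61/6, 635/4)
obs 14: x=-3 → posterior Inverse-Gamma(32/3, 1279/8)

3837/280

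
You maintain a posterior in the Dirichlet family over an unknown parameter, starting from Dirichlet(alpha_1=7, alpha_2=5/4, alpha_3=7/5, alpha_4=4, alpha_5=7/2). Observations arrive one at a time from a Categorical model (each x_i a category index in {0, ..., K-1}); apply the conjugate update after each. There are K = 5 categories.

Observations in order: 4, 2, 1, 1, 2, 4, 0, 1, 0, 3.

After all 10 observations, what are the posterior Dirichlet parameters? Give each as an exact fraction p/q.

obs 1: x=4 → posterior Dirichlet(7, 5/4, 7/5, 4, 9/2)
obs 2: x=2 → posterior Dirichlet(7, 5/4, 12/5, 4, 9/2)
obs 3: x=1 → posterior Dirichlet(7, 9/4, 12/5, 4, 9/2)
obs 4: x=1 → posterior Dirichlet(7, 13/4, 12/5, 4, 9/2)
obs 5: x=2 → posterior Dirichlet(7, 13/4, 17/5, 4, 9/2)
obs 6: x=4 → posterior Dirichlet(7, 13/4, 17/5, 4, 11/2)
obs 7: x=0 → posterior Dirichlet(8, 13/4, 17/5, 4, 11/2)
obs 8: x=1 → posterior Dirichlet(8, 17/4, 17/5, 4, 11/2)
obs 9: x=0 → posterior Dirichlet(9, 17/4, 17/5, 4, 11/2)
obs 10: x=3 → posterior Dirichlet(9, 17/4, 17/5, 5, 11/2)

alpha_1=9, alpha_2=17/4, alpha_3=17/5, alpha_4=5, alpha_5=11/2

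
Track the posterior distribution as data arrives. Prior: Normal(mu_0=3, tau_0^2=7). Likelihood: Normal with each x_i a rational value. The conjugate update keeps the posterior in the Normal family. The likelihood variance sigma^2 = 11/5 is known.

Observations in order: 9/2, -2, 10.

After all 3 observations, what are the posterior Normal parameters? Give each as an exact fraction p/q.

mu_0=941/232, tau_0^2=77/116

obs 1: x=9/2 → posterior Normal(381/92, 77/46)
obs 2: x=-2 → posterior Normal(241/162, 77/81)
obs 3: x=10 → posterior Normal(941/232, 77/116)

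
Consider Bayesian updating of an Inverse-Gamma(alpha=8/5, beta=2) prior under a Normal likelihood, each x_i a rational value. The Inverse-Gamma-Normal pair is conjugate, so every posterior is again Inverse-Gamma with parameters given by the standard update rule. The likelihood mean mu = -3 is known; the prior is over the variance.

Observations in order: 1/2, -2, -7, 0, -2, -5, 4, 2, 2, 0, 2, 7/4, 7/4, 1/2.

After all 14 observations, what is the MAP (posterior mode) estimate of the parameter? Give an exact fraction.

obs 1: x=1/2 → posterior Inverse-Gamma(21/10, 65/8)
obs 2: x=-2 → posterior Inverse-Gamma(13/5, 69/8)
obs 3: x=-7 → posterior Inverse-Gamma(31/10, 133/8)
obs 4: x=0 → posterior Inverse-Gamma(18/5, 169/8)
obs 5: x=-2 → posterior Inverse-Gamma(41/10, 173/8)
obs 6: x=-5 → posterior Inverse-Gamma(23/5, 189/8)
obs 7: x=4 → posterior Inverse-Gamma(51/10, 385/8)
obs 8: x=2 → posterior Inverse-Gamma(28/5, 485/8)
obs 9: x=2 → posterior Inverse-Gamma(61/10, 585/8)
obs 10: x=0 → posterior Inverse-Gamma(33/5, 621/8)
obs 11: x=2 → posterior Inverse-Gamma(71/10, 721/8)
obs 12: x=7/4 → posterior Inverse-Gamma(38/5, 3245/32)
obs 13: x=7/4 → posterior Inverse-Gamma(81/10, 1803/16)
obs 14: x=1/2 → posterior Inverse-Gamma(43/5, 1901/16)

9505/768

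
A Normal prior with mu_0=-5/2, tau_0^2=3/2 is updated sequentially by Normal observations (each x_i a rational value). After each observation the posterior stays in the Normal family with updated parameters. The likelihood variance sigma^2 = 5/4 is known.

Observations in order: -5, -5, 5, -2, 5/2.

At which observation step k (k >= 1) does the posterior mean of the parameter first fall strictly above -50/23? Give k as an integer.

k = 3

obs 1: x=-5 → posterior Normal(-85/22, 15/22)
obs 2: x=-5 → posterior Normal(-145/34, 15/34)
obs 3: x=5 → posterior Normal(-85/46, 15/46)
obs 4: x=-2 → posterior Normal(-109/58, 15/58)
obs 5: x=5/2 → posterior Normal(-79/70, 3/14)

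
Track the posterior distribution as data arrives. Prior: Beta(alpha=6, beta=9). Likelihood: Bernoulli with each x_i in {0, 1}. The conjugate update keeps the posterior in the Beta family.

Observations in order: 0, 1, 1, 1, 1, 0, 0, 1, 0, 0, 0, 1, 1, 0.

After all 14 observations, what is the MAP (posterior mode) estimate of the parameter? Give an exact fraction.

obs 1: x=0 → posterior Beta(6, 10)
obs 2: x=1 → posterior Beta(7, 10)
obs 3: x=1 → posterior Beta(8, 10)
obs 4: x=1 → posterior Beta(9, 10)
obs 5: x=1 → posterior Beta(10, 10)
obs 6: x=0 → posterior Beta(10, 11)
obs 7: x=0 → posterior Beta(10, 12)
obs 8: x=1 → posterior Beta(11, 12)
obs 9: x=0 → posterior Beta(11, 13)
obs 10: x=0 → posterior Beta(11, 14)
obs 11: x=0 → posterior Beta(11, 15)
obs 12: x=1 → posterior Beta(12, 15)
obs 13: x=1 → posterior Beta(13, 15)
obs 14: x=0 → posterior Beta(13, 16)

4/9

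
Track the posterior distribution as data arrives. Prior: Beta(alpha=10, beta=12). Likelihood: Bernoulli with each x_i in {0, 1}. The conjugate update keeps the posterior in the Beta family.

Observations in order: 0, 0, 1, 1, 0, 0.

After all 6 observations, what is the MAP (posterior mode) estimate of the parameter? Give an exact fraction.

11/26

obs 1: x=0 → posterior Beta(10, 13)
obs 2: x=0 → posterior Beta(10, 14)
obs 3: x=1 → posterior Beta(11, 14)
obs 4: x=1 → posterior Beta(12, 14)
obs 5: x=0 → posterior Beta(12, 15)
obs 6: x=0 → posterior Beta(12, 16)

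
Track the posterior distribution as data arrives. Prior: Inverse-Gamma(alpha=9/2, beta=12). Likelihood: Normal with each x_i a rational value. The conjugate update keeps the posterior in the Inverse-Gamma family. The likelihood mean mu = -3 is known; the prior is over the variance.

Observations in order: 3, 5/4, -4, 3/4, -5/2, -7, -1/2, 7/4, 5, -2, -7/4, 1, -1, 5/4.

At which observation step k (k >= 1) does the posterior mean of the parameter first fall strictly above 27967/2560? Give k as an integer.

k = 9

obs 1: x=3 → posterior Inverse-Gamma(5, 30)
obs 2: x=5/4 → posterior Inverse-Gamma(11/2, 1249/32)
obs 3: x=-4 → posterior Inverse-Gamma(6, 1265/32)
obs 4: x=3/4 → posterior Inverse-Gamma(13/2, 745/16)
obs 5: x=-5/2 → posterior Inverse-Gamma(7, 747/16)
obs 6: x=-7 → posterior Inverse-Gamma(15/2, 875/16)
obs 7: x=-1/2 → posterior Inverse-Gamma(8, 925/16)
obs 8: x=7/4 → posterior Inverse-Gamma(17/2, 2211/32)
obs 9: x=5 → posterior Inverse-Gamma(9, 3235/32)
obs 10: x=-2 → posterior Inverse-Gamma(19/2, 3251/32)
obs 11: x=-7/4 → posterior Inverse-Gamma(10, 819/8)
obs 12: x=1 → posterior Inverse-Gamma(21/2, 883/8)
obs 13: x=-1 → posterior Inverse-Gamma(11, 899/8)
obs 14: x=5/4 → posterior Inverse-Gamma(23/2, 3885/32)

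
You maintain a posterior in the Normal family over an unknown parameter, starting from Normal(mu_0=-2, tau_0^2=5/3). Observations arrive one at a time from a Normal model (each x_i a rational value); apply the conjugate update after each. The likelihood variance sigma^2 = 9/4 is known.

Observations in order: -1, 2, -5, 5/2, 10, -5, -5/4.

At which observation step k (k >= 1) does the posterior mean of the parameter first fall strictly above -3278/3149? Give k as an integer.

k = 2

obs 1: x=-1 → posterior Normal(-74/47, 45/47)
obs 2: x=2 → posterior Normal(-34/67, 45/67)
obs 3: x=-5 → posterior Normal(-134/87, 15/29)
obs 4: x=5/2 → posterior Normal(-84/107, 45/107)
obs 5: x=10 → posterior Normal(116/127, 45/127)
obs 6: x=-5 → posterior Normal(16/147, 15/49)
obs 7: x=-5/4 → posterior Normal(-9/167, 45/167)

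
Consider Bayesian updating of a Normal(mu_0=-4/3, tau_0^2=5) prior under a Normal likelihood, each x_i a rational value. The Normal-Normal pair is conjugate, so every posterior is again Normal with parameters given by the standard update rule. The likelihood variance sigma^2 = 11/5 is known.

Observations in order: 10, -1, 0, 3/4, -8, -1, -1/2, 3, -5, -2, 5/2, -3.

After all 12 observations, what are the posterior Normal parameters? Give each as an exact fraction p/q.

mu_0=-1451/3732, tau_0^2=55/311

obs 1: x=10 → posterior Normal(353/54, 55/36)
obs 2: x=-1 → posterior Normal(631/183, 55/61)
obs 3: x=0 → posterior Normal(631/258, 55/86)
obs 4: x=3/4 → posterior Normal(2749/1332, 55/111)
obs 5: x=-8 → posterior Normal(349/1632, 55/136)
obs 6: x=-1 → posterior Normal(7/276, 55/161)
obs 7: x=-1/2 → posterior Normal(-101/2232, 55/186)
obs 8: x=3 → posterior Normal(799/2532, 55/211)
obs 9: x=-5 → posterior Normal(-701/2832, 55/236)
obs 10: x=-2 → posterior Normal(-1301/3132, 55/261)
obs 11: x=5/2 → posterior Normal(-551/3432, 5/26)
obs 12: x=-3 → posterior Normal(-1451/3732, 55/311)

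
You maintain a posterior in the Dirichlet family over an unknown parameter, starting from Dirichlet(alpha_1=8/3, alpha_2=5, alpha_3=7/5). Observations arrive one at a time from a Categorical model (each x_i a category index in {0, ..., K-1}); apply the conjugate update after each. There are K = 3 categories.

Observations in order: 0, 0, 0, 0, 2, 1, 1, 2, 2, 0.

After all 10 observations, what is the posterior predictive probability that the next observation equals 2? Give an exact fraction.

obs 1: x=0 → posterior Dirichlet(11/3, 5, 7/5)
obs 2: x=0 → posterior Dirichlet(14/3, 5, 7/5)
obs 3: x=0 → posterior Dirichlet(17/3, 5, 7/5)
obs 4: x=0 → posterior Dirichlet(20/3, 5, 7/5)
obs 5: x=2 → posterior Dirichlet(20/3, 5, 12/5)
obs 6: x=1 → posterior Dirichlet(20/3, 6, 12/5)
obs 7: x=1 → posterior Dirichlet(20/3, 7, 12/5)
obs 8: x=2 → posterior Dirichlet(20/3, 7, 17/5)
obs 9: x=2 → posterior Dirichlet(20/3, 7, 22/5)
obs 10: x=0 → posterior Dirichlet(23/3, 7, 22/5)

3/13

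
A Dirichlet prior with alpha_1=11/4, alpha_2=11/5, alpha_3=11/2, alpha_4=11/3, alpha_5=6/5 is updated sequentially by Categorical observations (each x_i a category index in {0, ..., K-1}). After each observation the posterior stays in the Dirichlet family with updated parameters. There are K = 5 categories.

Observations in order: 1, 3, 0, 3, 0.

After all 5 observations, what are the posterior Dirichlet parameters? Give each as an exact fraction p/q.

obs 1: x=1 → posterior Dirichlet(11/4, 16/5, 11/2, 11/3, 6/5)
obs 2: x=3 → posterior Dirichlet(11/4, 16/5, 11/2, 14/3, 6/5)
obs 3: x=0 → posterior Dirichlet(15/4, 16/5, 11/2, 14/3, 6/5)
obs 4: x=3 → posterior Dirichlet(15/4, 16/5, 11/2, 17/3, 6/5)
obs 5: x=0 → posterior Dirichlet(19/4, 16/5, 11/2, 17/3, 6/5)

alpha_1=19/4, alpha_2=16/5, alpha_3=11/2, alpha_4=17/3, alpha_5=6/5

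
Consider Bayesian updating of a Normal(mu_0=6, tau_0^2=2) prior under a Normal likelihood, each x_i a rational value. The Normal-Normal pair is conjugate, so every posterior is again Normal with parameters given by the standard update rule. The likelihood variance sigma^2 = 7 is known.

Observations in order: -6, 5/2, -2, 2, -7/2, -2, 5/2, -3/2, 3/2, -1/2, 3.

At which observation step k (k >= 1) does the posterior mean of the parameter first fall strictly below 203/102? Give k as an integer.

k = 5

obs 1: x=-6 → posterior Normal(10/3, 14/9)
obs 2: x=5/2 → posterior Normal(35/11, 14/11)
obs 3: x=-2 → posterior Normal(31/13, 14/13)
obs 4: x=2 → posterior Normal(7/3, 14/15)
obs 5: x=-7/2 → posterior Normal(28/17, 14/17)
obs 6: x=-2 → posterior Normal(24/19, 14/19)
obs 7: x=5/2 → posterior Normal(29/21, 2/3)
obs 8: x=-3/2 → posterior Normal(26/23, 14/23)
obs 9: x=3/2 → posterior Normal(29/25, 14/25)
obs 10: x=-1/2 → posterior Normal(28/27, 14/27)
obs 11: x=3 → posterior Normal(34/29, 14/29)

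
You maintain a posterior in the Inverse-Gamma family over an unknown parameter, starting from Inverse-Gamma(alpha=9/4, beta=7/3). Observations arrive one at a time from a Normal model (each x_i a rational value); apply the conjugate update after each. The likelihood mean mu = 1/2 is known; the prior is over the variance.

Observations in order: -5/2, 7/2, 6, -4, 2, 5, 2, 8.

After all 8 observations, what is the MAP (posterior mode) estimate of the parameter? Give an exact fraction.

925/87

obs 1: x=-5/2 → posterior Inverse-Gamma(11/4, 41/6)
obs 2: x=7/2 → posterior Inverse-Gamma(13/4, 34/3)
obs 3: x=6 → posterior Inverse-Gamma(15/4, 635/24)
obs 4: x=-4 → posterior Inverse-Gamma(17/4, 439/12)
obs 5: x=2 → posterior Inverse-Gamma(19/4, 905/24)
obs 6: x=5 → posterior Inverse-Gamma(21/4, 287/6)
obs 7: x=2 → posterior Inverse-Gamma(23/4, 1175/24)
obs 8: x=8 → posterior Inverse-Gamma(25/4, 925/12)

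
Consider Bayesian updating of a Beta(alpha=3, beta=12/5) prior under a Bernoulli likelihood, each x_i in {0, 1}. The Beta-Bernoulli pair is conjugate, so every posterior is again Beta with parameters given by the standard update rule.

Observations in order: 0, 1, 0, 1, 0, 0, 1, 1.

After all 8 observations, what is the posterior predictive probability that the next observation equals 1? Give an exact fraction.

35/67

obs 1: x=0 → posterior Beta(3, 17/5)
obs 2: x=1 → posterior Beta(4, 17/5)
obs 3: x=0 → posterior Beta(4, 22/5)
obs 4: x=1 → posterior Beta(5, 22/5)
obs 5: x=0 → posterior Beta(5, 27/5)
obs 6: x=0 → posterior Beta(5, 32/5)
obs 7: x=1 → posterior Beta(6, 32/5)
obs 8: x=1 → posterior Beta(7, 32/5)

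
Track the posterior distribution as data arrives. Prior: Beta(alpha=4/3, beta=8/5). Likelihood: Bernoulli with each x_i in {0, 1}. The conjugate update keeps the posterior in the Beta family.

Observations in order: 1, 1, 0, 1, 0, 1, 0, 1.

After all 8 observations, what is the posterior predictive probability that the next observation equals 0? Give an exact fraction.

obs 1: x=1 → posterior Beta(7/3, 8/5)
obs 2: x=1 → posterior Beta(10/3, 8/5)
obs 3: x=0 → posterior Beta(10/3, 13/5)
obs 4: x=1 → posterior Beta(13/3, 13/5)
obs 5: x=0 → posterior Beta(13/3, 18/5)
obs 6: x=1 → posterior Beta(16/3, 18/5)
obs 7: x=0 → posterior Beta(16/3, 23/5)
obs 8: x=1 → posterior Beta(19/3, 23/5)

69/164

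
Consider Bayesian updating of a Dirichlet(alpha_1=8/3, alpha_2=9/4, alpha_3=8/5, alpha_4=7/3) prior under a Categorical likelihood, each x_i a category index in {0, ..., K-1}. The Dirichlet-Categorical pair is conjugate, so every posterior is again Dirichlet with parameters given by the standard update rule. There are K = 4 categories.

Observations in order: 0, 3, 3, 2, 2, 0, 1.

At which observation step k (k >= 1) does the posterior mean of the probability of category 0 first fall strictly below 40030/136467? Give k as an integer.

obs 1: x=0 → posterior Dirichlet(11/3, 9/4, 8/5, 7/3)
obs 2: x=3 → posterior Dirichlet(11/3, 9/4, 8/5, 10/3)
obs 3: x=3 → posterior Dirichlet(11/3, 9/4, 8/5, 13/3)
obs 4: x=2 → posterior Dirichlet(11/3, 9/4, 13/5, 13/3)
obs 5: x=2 → posterior Dirichlet(11/3, 9/4, 18/5, 13/3)
obs 6: x=0 → posterior Dirichlet(14/3, 9/4, 18/5, 13/3)
obs 7: x=1 → posterior Dirichlet(14/3, 13/4, 18/5, 13/3)

k = 4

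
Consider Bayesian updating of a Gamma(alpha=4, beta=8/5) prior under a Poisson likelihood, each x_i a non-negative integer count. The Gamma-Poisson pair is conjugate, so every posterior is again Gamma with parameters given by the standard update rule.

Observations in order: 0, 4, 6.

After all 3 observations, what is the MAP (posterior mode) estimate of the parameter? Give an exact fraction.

65/23

obs 1: x=0 → posterior Gamma(4, 13/5)
obs 2: x=4 → posterior Gamma(8, 18/5)
obs 3: x=6 → posterior Gamma(14, 23/5)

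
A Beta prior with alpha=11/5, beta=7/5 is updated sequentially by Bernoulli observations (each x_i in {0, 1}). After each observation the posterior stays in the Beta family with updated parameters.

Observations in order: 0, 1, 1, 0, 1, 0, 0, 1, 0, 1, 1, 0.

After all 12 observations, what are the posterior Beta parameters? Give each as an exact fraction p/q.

obs 1: x=0 → posterior Beta(11/5, 12/5)
obs 2: x=1 → posterior Beta(16/5, 12/5)
obs 3: x=1 → posterior Beta(21/5, 12/5)
obs 4: x=0 → posterior Beta(21/5, 17/5)
obs 5: x=1 → posterior Beta(26/5, 17/5)
obs 6: x=0 → posterior Beta(26/5, 22/5)
obs 7: x=0 → posterior Beta(26/5, 27/5)
obs 8: x=1 → posterior Beta(31/5, 27/5)
obs 9: x=0 → posterior Beta(31/5, 32/5)
obs 10: x=1 → posterior Beta(36/5, 32/5)
obs 11: x=1 → posterior Beta(41/5, 32/5)
obs 12: x=0 → posterior Beta(41/5, 37/5)

alpha=41/5, beta=37/5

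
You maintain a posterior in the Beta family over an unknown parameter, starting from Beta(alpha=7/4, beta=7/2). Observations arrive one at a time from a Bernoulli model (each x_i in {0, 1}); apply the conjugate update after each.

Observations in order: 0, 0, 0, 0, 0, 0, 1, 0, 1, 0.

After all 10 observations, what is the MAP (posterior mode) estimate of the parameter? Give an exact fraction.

obs 1: x=0 → posterior Beta(7/4, 9/2)
obs 2: x=0 → posterior Beta(7/4, 11/2)
obs 3: x=0 → posterior Beta(7/4, 13/2)
obs 4: x=0 → posterior Beta(7/4, 15/2)
obs 5: x=0 → posterior Beta(7/4, 17/2)
obs 6: x=0 → posterior Beta(7/4, 19/2)
obs 7: x=1 → posterior Beta(11/4, 19/2)
obs 8: x=0 → posterior Beta(11/4, 21/2)
obs 9: x=1 → posterior Beta(15/4, 21/2)
obs 10: x=0 → posterior Beta(15/4, 23/2)

11/53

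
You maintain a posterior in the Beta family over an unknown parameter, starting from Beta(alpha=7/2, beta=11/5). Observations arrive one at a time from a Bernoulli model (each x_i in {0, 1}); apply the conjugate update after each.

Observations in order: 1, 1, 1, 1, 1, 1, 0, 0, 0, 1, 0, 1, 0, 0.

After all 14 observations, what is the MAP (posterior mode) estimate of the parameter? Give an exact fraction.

35/59

obs 1: x=1 → posterior Beta(9/2, 11/5)
obs 2: x=1 → posterior Beta(11/2, 11/5)
obs 3: x=1 → posterior Beta(13/2, 11/5)
obs 4: x=1 → posterior Beta(15/2, 11/5)
obs 5: x=1 → posterior Beta(17/2, 11/5)
obs 6: x=1 → posterior Beta(19/2, 11/5)
obs 7: x=0 → posterior Beta(19/2, 16/5)
obs 8: x=0 → posterior Beta(19/2, 21/5)
obs 9: x=0 → posterior Beta(19/2, 26/5)
obs 10: x=1 → posterior Beta(21/2, 26/5)
obs 11: x=0 → posterior Beta(21/2, 31/5)
obs 12: x=1 → posterior Beta(23/2, 31/5)
obs 13: x=0 → posterior Beta(23/2, 36/5)
obs 14: x=0 → posterior Beta(23/2, 41/5)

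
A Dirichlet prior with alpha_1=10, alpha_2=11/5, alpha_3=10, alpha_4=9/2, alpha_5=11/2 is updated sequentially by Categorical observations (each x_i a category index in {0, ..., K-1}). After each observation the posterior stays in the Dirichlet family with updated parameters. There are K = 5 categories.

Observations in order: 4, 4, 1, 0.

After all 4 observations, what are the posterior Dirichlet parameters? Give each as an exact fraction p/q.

alpha_1=11, alpha_2=16/5, alpha_3=10, alpha_4=9/2, alpha_5=15/2

obs 1: x=4 → posterior Dirichlet(10, 11/5, 10, 9/2, 13/2)
obs 2: x=4 → posterior Dirichlet(10, 11/5, 10, 9/2, 15/2)
obs 3: x=1 → posterior Dirichlet(10, 16/5, 10, 9/2, 15/2)
obs 4: x=0 → posterior Dirichlet(11, 16/5, 10, 9/2, 15/2)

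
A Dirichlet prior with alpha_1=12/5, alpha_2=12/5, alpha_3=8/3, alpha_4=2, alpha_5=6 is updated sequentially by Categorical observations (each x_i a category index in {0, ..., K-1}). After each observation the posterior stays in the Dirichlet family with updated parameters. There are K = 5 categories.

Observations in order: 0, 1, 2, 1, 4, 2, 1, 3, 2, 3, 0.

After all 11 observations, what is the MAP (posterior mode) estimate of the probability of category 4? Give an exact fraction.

obs 1: x=0 → posterior Dirichlet(17/5, 12/5, 8/3, 2, 6)
obs 2: x=1 → posterior Dirichlet(17/5, 17/5, 8/3, 2, 6)
obs 3: x=2 → posterior Dirichlet(17/5, 17/5, 11/3, 2, 6)
obs 4: x=1 → posterior Dirichlet(17/5, 22/5, 11/3, 2, 6)
obs 5: x=4 → posterior Dirichlet(17/5, 22/5, 11/3, 2, 7)
obs 6: x=2 → posterior Dirichlet(17/5, 22/5, 14/3, 2, 7)
obs 7: x=1 → posterior Dirichlet(17/5, 27/5, 14/3, 2, 7)
obs 8: x=3 → posterior Dirichlet(17/5, 27/5, 14/3, 3, 7)
obs 9: x=2 → posterior Dirichlet(17/5, 27/5, 17/3, 3, 7)
obs 10: x=3 → posterior Dirichlet(17/5, 27/5, 17/3, 4, 7)
obs 11: x=0 → posterior Dirichlet(22/5, 27/5, 17/3, 4, 7)

45/161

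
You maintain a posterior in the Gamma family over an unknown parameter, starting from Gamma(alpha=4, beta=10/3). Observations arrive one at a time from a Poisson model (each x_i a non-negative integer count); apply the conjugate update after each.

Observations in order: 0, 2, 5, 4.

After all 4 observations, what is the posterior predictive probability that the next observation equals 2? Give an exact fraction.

obs 1: x=0 → posterior Gamma(4, 13/3)
obs 2: x=2 → posterior Gamma(6, 16/3)
obs 3: x=5 → posterior Gamma(11, 19/3)
obs 4: x=4 → posterior Gamma(15, 22/3)

29566094691329003225088/116415321826934814453125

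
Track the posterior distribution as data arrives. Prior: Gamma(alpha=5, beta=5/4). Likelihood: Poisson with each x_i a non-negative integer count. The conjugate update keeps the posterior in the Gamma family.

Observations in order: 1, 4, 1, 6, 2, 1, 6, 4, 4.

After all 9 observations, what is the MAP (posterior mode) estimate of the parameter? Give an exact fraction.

obs 1: x=1 → posterior Gamma(6, 9/4)
obs 2: x=4 → posterior Gamma(10, 13/4)
obs 3: x=1 → posterior Gamma(11, 17/4)
obs 4: x=6 → posterior Gamma(17, 21/4)
obs 5: x=2 → posterior Gamma(19, 25/4)
obs 6: x=1 → posterior Gamma(20, 29/4)
obs 7: x=6 → posterior Gamma(26, 33/4)
obs 8: x=4 → posterior Gamma(30, 37/4)
obs 9: x=4 → posterior Gamma(34, 41/4)

132/41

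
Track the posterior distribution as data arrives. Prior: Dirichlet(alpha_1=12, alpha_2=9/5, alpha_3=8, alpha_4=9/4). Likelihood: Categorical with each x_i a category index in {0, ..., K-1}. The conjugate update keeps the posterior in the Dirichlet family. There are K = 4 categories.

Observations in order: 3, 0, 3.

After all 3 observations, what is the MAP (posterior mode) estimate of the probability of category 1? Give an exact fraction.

16/461

obs 1: x=3 → posterior Dirichlet(12, 9/5, 8, 13/4)
obs 2: x=0 → posterior Dirichlet(13, 9/5, 8, 13/4)
obs 3: x=3 → posterior Dirichlet(13, 9/5, 8, 17/4)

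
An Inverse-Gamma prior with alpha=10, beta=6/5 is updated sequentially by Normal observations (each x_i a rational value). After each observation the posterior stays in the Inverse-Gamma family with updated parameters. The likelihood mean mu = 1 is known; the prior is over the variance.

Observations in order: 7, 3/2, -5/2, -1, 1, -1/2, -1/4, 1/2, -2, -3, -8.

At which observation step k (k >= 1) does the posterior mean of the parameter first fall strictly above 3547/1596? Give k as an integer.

obs 1: x=7 → posterior Inverse-Gamma(21/2, 96/5)
obs 2: x=3/2 → posterior Inverse-Gamma(11, 773/40)
obs 3: x=-5/2 → posterior Inverse-Gamma(23/2, 509/20)
obs 4: x=-1 → posterior Inverse-Gamma(12, 549/20)
obs 5: x=1 → posterior Inverse-Gamma(25/2, 549/20)
obs 6: x=-1/2 → posterior Inverse-Gamma(13, 1143/40)
obs 7: x=-1/4 → posterior Inverse-Gamma(27/2, 4697/160)
obs 8: x=1/2 → posterior Inverse-Gamma(14, 4717/160)
obs 9: x=-2 → posterior Inverse-Gamma(29/2, 5437/160)
obs 10: x=-3 → posterior Inverse-Gamma(15, 6717/160)
obs 11: x=-8 → posterior Inverse-Gamma(31/2, 13197/160)

k = 3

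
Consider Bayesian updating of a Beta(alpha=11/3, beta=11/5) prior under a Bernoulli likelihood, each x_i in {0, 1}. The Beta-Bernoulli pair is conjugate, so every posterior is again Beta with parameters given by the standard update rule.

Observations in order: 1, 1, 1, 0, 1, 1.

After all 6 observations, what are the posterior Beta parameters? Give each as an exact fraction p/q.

obs 1: x=1 → posterior Beta(14/3, 11/5)
obs 2: x=1 → posterior Beta(17/3, 11/5)
obs 3: x=1 → posterior Beta(20/3, 11/5)
obs 4: x=0 → posterior Beta(20/3, 16/5)
obs 5: x=1 → posterior Beta(23/3, 16/5)
obs 6: x=1 → posterior Beta(26/3, 16/5)

alpha=26/3, beta=16/5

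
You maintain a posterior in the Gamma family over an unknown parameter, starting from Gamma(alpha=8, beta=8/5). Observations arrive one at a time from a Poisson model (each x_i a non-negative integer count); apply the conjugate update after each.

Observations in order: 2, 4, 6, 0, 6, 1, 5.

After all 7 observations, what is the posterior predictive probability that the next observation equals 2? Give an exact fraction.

5132432807141515334256121644367529060641351045809360275/30266404599109864532334369015971799232027475459658743808

obs 1: x=2 → posterior Gamma(10, 13/5)
obs 2: x=4 → posterior Gamma(14, 18/5)
obs 3: x=6 → posterior Gamma(20, 23/5)
obs 4: x=0 → posterior Gamma(20, 28/5)
obs 5: x=6 → posterior Gamma(26, 33/5)
obs 6: x=1 → posterior Gamma(27, 38/5)
obs 7: x=5 → posterior Gamma(32, 43/5)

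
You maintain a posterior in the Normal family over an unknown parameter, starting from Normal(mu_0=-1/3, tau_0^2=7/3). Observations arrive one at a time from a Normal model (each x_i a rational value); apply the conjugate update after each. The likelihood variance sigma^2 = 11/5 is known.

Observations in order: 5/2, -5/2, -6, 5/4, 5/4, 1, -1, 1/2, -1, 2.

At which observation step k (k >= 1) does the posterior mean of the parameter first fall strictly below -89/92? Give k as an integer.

obs 1: x=5/2 → posterior Normal(9/8, 77/68)
obs 2: x=-5/2 → posterior Normal(-11/103, 77/103)
obs 3: x=-6 → posterior Normal(-221/138, 77/138)
obs 4: x=5/4 → posterior Normal(-709/692, 77/173)
obs 5: x=5/4 → posterior Normal(-267/416, 77/208)
obs 6: x=1 → posterior Normal(-197/486, 77/243)
obs 7: x=-1 → posterior Normal(-267/556, 77/278)
obs 8: x=1/2 → posterior Normal(-116/313, 77/313)
obs 9: x=-1 → posterior Normal(-151/348, 77/348)
obs 10: x=2 → posterior Normal(-81/383, 77/383)

k = 3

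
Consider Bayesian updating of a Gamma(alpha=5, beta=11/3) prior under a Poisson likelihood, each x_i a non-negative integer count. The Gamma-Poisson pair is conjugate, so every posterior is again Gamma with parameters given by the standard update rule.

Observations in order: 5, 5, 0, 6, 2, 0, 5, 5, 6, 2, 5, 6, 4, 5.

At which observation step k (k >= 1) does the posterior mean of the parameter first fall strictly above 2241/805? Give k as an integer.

obs 1: x=5 → posterior Gamma(10, 14/3)
obs 2: x=5 → posterior Gamma(15, 17/3)
obs 3: x=0 → posterior Gamma(15, 20/3)
obs 4: x=6 → posterior Gamma(21, 23/3)
obs 5: x=2 → posterior Gamma(23, 26/3)
obs 6: x=0 → posterior Gamma(23, 29/3)
obs 7: x=5 → posterior Gamma(28, 32/3)
obs 8: x=5 → posterior Gamma(33, 35/3)
obs 9: x=6 → posterior Gamma(39, 38/3)
obs 10: x=2 → posterior Gamma(41, 41/3)
obs 11: x=5 → posterior Gamma(46, 44/3)
obs 12: x=6 → posterior Gamma(52, 47/3)
obs 13: x=4 → posterior Gamma(56, 50/3)
obs 14: x=5 → posterior Gamma(61, 53/3)

k = 8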